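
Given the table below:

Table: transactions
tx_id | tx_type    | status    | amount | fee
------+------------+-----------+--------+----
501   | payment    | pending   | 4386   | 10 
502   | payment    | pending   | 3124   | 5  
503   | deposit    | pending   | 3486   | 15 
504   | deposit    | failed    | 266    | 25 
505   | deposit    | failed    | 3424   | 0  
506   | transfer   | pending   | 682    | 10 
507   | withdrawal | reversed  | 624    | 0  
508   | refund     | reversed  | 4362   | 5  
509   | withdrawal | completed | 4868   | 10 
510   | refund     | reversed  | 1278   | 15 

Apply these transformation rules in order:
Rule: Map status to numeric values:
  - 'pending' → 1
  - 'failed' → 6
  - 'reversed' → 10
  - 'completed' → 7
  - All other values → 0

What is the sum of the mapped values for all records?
53

Step 1: Apply mapping to each record
Step 2: Count by status:
  'pending': 4 records × 1 = 4
  'failed': 2 records × 6 = 12
  'reversed': 3 records × 10 = 30
  'completed': 1 records × 7 = 7
Step 3: Sum all mapped values = 53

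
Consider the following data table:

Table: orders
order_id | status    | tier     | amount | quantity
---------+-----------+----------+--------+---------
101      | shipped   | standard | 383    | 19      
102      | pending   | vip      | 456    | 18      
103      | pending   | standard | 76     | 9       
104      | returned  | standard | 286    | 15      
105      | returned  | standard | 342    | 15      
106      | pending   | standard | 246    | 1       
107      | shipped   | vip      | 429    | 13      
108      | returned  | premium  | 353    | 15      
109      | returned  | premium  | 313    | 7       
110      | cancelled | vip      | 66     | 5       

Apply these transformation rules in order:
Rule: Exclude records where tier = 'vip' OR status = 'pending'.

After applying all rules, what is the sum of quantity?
71

Step 1: Find records where tier = 'vip' OR status = 'pending'
Step 2: 5 records match, summing to 46
Step 3: Original sum: 117
Step 4: Remaining sum = 117 - 46 = 71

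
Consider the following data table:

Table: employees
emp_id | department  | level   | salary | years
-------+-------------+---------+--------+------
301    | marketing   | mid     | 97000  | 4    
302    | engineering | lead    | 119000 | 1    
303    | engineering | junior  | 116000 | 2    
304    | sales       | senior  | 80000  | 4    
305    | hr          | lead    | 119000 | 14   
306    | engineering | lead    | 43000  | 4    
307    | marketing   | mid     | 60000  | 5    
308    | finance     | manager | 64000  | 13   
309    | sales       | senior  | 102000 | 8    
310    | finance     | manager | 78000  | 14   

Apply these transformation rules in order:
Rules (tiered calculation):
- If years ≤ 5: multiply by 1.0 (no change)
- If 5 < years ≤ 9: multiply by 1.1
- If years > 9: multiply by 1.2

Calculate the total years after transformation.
78.0

Step 1: Tier 1 (years ≤ 5): 6 records, sum = 20 × 1.0 = 20.0
Step 2: Tier 2 (5 < years ≤ 9): 1 records, sum = 8 × 1.1 = 8.8
Step 3: Tier 3 (years > 9): 3 records, sum = 41 × 1.2 = 49.2
Step 4: Final sum = 20.0 + 8.8 + 49.2 = 78.0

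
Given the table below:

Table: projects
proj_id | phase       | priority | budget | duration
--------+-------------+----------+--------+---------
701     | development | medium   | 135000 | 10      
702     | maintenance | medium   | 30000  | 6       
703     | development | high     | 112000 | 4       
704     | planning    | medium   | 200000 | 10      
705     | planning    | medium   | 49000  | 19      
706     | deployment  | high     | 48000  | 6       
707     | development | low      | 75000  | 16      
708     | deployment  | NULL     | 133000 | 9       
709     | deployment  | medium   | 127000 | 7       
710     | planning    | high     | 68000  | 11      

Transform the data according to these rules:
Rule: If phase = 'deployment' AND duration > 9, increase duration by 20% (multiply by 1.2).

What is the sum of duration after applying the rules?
98

Step 1: Find records where phase = 'deployment' AND duration > 9
Step 2: 0 records match, summing to 0
Step 3: After multiplier: 0 × 1.2 = 0.0
Step 4: Unaffected records sum: 98
Step 5: Final sum = 0.0 + 98 = 98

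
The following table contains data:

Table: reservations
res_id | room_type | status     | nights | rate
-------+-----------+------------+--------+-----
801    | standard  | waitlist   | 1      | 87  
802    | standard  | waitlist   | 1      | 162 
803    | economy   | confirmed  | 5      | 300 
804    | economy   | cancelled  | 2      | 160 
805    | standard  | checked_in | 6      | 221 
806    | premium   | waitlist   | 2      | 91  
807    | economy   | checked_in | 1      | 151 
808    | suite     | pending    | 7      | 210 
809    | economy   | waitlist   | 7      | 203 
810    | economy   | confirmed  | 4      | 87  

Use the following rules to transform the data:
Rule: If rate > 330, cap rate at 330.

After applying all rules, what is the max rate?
300

Step 1: Original maximum rate = 300
Step 2: Check cap of 330 against maximum
Step 3: No records exceed the cap (max 300 <= cap 330), so no capping applies
Step 4: Maximum after transformation = 300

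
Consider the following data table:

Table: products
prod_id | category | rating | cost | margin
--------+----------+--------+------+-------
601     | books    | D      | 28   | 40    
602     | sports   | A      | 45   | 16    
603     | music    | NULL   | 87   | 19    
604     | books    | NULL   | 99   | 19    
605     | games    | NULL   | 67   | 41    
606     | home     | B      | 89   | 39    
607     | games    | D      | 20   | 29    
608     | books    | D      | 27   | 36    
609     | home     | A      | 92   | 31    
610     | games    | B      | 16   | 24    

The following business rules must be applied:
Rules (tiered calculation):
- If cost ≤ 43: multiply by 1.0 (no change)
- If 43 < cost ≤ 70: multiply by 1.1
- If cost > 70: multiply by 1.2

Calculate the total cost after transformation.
654.6

Step 1: Tier 1 (cost ≤ 43): 4 records, sum = 91 × 1.0 = 91.0
Step 2: Tier 2 (43 < cost ≤ 70): 2 records, sum = 112 × 1.1 = 123.2
Step 3: Tier 3 (cost > 70): 4 records, sum = 367 × 1.2 = 440.4
Step 4: Final sum = 91.0 + 123.2 + 440.4 = 654.6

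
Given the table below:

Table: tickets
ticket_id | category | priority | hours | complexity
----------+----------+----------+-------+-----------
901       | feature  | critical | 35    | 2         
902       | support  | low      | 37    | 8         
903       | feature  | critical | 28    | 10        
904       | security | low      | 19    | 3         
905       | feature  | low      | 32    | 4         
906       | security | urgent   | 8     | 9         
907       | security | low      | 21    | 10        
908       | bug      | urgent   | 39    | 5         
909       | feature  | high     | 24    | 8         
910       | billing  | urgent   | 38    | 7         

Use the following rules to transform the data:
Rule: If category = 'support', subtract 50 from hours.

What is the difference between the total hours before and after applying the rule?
50

Step 1: Original sum of hours = 281
Step 2: 1 records have category = 'support'
Step 3: Each affected record changes by -50
Step 4: Total change = 1 × -50 = -50
Step 5: New sum = 281 + -50 = 231
Step 6: Difference = |231 - 281| = 50
        (Sum decreased by 50)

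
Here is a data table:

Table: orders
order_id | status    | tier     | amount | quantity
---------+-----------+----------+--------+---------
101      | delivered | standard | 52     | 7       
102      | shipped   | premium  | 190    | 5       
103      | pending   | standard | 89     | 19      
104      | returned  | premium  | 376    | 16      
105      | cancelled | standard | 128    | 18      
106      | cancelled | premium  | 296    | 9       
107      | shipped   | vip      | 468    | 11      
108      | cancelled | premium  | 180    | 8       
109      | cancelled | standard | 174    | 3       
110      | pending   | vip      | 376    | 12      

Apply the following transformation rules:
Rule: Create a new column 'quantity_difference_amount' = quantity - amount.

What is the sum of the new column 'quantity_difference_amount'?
-2221

Step 1: For each record, compute quantity - amount
Example calculations:
  7 - 52 = -45
  5 - 190 = -185
  19 - 89 = -70
  ...
Step 2: Sum all derived values
Step 3: Total = -2221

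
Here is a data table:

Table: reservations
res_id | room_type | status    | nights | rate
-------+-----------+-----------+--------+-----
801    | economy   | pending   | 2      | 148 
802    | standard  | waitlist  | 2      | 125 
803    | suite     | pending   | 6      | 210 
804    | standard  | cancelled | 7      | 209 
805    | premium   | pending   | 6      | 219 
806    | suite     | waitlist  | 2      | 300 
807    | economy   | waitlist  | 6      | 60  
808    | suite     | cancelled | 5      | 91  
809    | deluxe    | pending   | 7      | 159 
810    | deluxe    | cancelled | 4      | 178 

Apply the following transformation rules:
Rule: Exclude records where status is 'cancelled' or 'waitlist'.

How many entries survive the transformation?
4

Step 1: Count records to exclude
  - 3 (cancelled) + 3 (waitlist) = 6 records
Step 2: Total records: 10
Step 3: Remaining = 10 - 6 = 4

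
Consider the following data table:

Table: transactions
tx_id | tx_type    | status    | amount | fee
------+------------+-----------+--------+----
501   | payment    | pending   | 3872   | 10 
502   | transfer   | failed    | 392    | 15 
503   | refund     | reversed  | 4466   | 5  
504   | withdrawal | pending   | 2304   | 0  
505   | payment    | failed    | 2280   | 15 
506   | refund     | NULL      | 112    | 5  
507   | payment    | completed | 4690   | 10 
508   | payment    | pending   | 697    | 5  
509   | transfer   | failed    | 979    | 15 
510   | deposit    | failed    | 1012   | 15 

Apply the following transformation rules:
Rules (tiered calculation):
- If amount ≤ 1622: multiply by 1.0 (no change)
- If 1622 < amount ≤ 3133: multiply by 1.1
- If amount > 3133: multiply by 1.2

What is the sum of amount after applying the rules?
23868.0

Step 1: Tier 1 (amount ≤ 1622): 5 records, sum = 3192 × 1.0 = 3192.0
Step 2: Tier 2 (1622 < amount ≤ 3133): 2 records, sum = 4584 × 1.1 = 5042.4
Step 3: Tier 3 (amount > 3133): 3 records, sum = 13028 × 1.2 = 15633.6
Step 4: Final sum = 3192.0 + 5042.4 + 15633.6 = 23868.0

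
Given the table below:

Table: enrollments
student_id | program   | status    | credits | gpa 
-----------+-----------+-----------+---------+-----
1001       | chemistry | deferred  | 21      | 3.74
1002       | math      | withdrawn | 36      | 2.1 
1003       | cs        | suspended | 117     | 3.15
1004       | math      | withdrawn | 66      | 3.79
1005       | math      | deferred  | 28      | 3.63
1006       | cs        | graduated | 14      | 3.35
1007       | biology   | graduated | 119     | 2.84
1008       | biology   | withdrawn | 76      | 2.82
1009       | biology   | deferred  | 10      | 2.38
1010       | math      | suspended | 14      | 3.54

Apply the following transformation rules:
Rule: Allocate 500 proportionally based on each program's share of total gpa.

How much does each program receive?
biology: 128.27, chemistry: 59.67, cs: 103.7, math: 208.36

Step 1: Calculate total gpa = 31.34
Step 2: Calculate each program's proportion:
  biology: 8.04/31.34 = 25.65% → 128.27
  chemistry: 3.74/31.34 = 11.93% → 59.67
  cs: 6.5/31.34 = 20.74% → 103.7
  math: 13.06/31.34 = 41.67% → 208.36
Step 3: Verify: sum of allocations ≈ 500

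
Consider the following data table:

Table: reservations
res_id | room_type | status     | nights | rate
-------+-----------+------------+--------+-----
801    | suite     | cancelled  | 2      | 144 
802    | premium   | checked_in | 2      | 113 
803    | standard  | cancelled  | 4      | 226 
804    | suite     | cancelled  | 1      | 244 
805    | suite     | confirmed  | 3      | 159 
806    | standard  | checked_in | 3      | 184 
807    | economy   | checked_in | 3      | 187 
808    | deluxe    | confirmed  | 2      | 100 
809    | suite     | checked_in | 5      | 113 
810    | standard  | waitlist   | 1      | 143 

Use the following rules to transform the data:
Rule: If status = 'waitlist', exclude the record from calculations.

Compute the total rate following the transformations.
1470

Step 1: Identify records where status = 'waitlist'
Step 2: The excluded records sum to 143
Step 3: Original total rate = 1613
Step 4: Remaining total = 1613 - 143 = 1470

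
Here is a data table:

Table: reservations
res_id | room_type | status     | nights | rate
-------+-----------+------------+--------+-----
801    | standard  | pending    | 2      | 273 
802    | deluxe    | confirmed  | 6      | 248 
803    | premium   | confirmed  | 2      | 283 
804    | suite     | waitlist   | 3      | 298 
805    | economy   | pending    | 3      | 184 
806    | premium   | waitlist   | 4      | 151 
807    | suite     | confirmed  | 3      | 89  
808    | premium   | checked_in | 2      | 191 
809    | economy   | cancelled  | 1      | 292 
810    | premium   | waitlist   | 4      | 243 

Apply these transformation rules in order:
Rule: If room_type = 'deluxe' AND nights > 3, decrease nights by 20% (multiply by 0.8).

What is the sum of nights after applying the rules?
28.8

Step 1: Find records where room_type = 'deluxe' AND nights > 3
Step 2: 1 records match, summing to 6
Step 3: After multiplier: 6 × 0.8 = 4.8
Step 4: Unaffected records sum: 24
Step 5: Final sum = 4.8 + 24 = 28.8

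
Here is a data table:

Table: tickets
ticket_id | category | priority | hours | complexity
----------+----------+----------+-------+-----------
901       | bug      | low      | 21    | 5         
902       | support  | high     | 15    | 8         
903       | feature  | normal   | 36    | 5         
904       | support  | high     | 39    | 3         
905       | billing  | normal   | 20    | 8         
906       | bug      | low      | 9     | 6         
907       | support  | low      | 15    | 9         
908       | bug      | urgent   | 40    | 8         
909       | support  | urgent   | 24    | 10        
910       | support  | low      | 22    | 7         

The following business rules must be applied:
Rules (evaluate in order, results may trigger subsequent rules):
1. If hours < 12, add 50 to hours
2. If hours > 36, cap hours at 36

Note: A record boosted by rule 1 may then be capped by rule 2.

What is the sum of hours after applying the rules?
261

Step 1: Apply rule 1 to records with hours < 12
  - 1 records get bonus of 50
  - Of these, 1 records then exceed 36 and get capped
Step 2: Apply rule 2 to records with hours > 36
  - 2 records (original) are capped
Step 3: Calculate final sum = 261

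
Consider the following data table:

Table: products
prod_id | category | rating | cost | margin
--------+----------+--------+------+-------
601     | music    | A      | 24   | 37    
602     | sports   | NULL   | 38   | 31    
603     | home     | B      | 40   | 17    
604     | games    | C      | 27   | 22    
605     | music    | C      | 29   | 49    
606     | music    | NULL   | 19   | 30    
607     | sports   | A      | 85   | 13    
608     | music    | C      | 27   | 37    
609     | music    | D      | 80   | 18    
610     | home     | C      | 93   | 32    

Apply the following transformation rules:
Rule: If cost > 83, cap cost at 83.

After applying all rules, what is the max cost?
83

Step 1: Original maximum cost = 93
Step 2: Apply cap at 83
Step 3: 2 records had cost > 83 and were capped
Step 4: Maximum after transformation = 83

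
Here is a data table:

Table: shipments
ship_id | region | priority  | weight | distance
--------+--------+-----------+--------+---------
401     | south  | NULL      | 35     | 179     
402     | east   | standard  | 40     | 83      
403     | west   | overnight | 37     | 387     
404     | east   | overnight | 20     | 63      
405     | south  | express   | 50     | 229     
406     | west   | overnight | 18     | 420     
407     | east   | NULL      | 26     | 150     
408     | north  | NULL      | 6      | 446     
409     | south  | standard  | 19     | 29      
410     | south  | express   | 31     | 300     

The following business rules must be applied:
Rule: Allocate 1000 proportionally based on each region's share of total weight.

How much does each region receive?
east: 304.96, north: 21.28, south: 478.72, west: 195.04

Step 1: Calculate total weight = 282
Step 2: Calculate each region's proportion:
  east: 86/282 = 30.50% → 304.96
  north: 6/282 = 2.13% → 21.28
  south: 135/282 = 47.87% → 478.72
  west: 55/282 = 19.50% → 195.04
Step 3: Verify: sum of allocations ≈ 1000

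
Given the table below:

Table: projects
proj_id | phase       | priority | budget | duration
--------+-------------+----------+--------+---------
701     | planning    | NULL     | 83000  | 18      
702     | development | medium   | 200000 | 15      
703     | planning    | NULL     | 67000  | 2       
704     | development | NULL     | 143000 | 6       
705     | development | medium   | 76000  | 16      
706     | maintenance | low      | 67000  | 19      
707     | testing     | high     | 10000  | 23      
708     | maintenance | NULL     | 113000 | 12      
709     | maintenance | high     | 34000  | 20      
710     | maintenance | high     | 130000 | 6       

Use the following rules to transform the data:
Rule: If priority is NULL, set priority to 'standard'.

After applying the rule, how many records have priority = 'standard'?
4

Step 1: Count records where priority IS NULL
Step 2: Found 4 records with NULL priority
Step 3: These records will have priority set to 'standard'
Step 4: Records already having priority = 'standard': 0
Step 5: Answer: 4 + 0 = 4 records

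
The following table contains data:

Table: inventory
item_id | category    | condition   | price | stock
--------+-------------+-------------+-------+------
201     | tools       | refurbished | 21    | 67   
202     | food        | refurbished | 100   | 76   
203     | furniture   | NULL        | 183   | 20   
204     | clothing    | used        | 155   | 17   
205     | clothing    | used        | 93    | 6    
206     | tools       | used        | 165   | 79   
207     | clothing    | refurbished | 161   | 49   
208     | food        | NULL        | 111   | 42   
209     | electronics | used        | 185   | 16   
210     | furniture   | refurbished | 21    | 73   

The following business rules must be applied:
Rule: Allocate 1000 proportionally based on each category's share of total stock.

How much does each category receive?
clothing: 161.8, electronics: 35.96, food: 265.17, furniture: 208.99, tools: 328.09

Step 1: Calculate total stock = 445
Step 2: Calculate each category's proportion:
  clothing: 72/445 = 16.18% → 161.8
  electronics: 16/445 = 3.60% → 35.96
  food: 118/445 = 26.52% → 265.17
  furniture: 93/445 = 20.90% → 208.99
  tools: 146/445 = 32.81% → 328.09
Step 3: Verify: sum of allocations ≈ 1000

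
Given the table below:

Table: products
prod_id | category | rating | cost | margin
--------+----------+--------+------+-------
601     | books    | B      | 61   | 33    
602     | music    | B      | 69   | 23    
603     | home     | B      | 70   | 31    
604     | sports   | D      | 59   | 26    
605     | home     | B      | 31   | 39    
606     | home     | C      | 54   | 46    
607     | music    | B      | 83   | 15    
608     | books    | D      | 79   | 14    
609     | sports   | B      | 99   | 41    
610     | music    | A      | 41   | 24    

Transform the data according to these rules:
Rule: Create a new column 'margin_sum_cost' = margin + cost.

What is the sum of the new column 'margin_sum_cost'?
938

Step 1: For each record, compute margin + cost
Example calculations:
  33 + 61 = 94
  23 + 69 = 92
  31 + 70 = 101
  ...
Step 2: Sum all derived values
Step 3: Total = 938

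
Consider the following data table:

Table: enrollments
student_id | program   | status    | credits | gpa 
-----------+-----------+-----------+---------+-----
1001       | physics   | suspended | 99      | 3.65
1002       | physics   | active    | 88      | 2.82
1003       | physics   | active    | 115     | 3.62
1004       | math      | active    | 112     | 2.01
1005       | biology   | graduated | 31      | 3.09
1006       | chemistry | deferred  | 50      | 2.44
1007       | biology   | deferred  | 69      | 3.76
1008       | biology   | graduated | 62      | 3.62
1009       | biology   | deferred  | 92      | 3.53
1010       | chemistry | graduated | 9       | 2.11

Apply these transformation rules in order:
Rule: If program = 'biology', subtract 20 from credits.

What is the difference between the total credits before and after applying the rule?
80

Step 1: Original sum of credits = 727
Step 2: 4 records have program = 'biology'
Step 3: Each affected record changes by -20
Step 4: Total change = 4 × -20 = -80
Step 5: New sum = 727 + -80 = 647
Step 6: Difference = |647 - 727| = 80
        (Sum decreased by 80)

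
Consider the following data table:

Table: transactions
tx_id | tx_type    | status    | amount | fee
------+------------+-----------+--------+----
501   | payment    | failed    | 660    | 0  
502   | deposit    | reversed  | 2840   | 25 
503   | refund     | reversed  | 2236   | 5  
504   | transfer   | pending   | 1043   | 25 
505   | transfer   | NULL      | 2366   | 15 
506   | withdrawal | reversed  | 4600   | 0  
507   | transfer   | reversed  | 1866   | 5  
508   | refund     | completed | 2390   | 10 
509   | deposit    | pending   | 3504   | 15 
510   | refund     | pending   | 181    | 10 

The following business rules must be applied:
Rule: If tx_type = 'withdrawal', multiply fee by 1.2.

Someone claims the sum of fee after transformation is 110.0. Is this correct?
Yes, the result is correct.

Step 1: Calculate the correct sum after transformation
Step 2: Apply multiplier 1.2 to records where tx_type = 'withdrawal'
Step 3: Correct result = 110.0
Step 4: Claimed result = 110.0
Step 5: 110.0 = 110.0 ✓
Conclusion: The claimed result is correct.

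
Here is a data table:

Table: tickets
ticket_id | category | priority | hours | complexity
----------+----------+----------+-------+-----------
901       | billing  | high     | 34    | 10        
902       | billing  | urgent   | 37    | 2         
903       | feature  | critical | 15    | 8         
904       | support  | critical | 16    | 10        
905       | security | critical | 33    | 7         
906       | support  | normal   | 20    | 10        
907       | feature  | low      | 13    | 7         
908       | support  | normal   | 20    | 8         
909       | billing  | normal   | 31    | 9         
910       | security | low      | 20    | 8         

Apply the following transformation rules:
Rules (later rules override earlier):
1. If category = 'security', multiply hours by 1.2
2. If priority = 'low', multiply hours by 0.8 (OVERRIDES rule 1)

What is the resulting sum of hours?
239.0

Step 1: Rule 2 takes priority for records with priority = 'low'
  - 2 records: 33 × 0.8 = 26.4
Step 2: Rule 1 applies to remaining records with category = 'security'
  - 1 records: 33 × 1.2 = 39.6
Step 3: Other records unchanged: 173
Step 4: Final sum = 26.4 + 39.6 + 173 = 239.0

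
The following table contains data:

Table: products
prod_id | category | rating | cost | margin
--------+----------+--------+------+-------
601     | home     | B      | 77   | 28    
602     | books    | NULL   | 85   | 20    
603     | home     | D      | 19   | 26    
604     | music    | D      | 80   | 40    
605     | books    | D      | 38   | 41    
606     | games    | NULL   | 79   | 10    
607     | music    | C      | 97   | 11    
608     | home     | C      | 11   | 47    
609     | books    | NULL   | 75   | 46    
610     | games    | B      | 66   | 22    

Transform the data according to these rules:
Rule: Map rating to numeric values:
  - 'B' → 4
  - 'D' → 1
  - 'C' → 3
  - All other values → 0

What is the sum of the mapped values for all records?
17

Step 1: Apply mapping to each record
Step 2: Count by status:
  'B': 2 records × 4 = 8
  'D': 3 records × 1 = 3
  'C': 2 records × 3 = 6
Step 3: Sum all mapped values = 17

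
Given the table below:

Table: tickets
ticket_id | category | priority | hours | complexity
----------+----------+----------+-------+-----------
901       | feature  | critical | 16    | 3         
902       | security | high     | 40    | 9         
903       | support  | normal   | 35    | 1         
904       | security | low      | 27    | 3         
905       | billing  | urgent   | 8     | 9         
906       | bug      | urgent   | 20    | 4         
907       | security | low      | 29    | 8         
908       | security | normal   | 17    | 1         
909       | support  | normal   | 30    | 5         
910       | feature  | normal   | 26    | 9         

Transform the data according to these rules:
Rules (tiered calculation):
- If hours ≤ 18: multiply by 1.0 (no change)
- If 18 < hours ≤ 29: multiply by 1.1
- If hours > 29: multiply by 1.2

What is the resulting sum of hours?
279.2

Step 1: Tier 1 (hours ≤ 18): 3 records, sum = 41 × 1.0 = 41.0
Step 2: Tier 2 (18 < hours ≤ 29): 4 records, sum = 102 × 1.1 = 112.2
Step 3: Tier 3 (hours > 29): 3 records, sum = 105 × 1.2 = 126.0
Step 4: Final sum = 41.0 + 112.2 + 126.0 = 279.2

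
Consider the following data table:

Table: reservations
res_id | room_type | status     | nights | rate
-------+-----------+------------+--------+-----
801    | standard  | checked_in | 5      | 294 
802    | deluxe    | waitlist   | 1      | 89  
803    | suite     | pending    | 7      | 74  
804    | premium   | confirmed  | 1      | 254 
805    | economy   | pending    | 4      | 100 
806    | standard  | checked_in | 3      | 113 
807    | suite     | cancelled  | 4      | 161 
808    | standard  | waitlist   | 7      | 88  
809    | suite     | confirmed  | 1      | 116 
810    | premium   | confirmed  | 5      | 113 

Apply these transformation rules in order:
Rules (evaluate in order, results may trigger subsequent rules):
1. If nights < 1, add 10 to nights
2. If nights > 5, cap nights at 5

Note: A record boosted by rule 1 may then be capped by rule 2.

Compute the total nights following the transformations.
34

Step 1: Apply rule 1 to records with nights < 1
  - 0 records get bonus of 10
  - Of these, 0 records then exceed 5 and get capped
Step 2: Apply rule 2 to records with nights > 5
  - 2 records (original) are capped
Step 3: Calculate final sum = 34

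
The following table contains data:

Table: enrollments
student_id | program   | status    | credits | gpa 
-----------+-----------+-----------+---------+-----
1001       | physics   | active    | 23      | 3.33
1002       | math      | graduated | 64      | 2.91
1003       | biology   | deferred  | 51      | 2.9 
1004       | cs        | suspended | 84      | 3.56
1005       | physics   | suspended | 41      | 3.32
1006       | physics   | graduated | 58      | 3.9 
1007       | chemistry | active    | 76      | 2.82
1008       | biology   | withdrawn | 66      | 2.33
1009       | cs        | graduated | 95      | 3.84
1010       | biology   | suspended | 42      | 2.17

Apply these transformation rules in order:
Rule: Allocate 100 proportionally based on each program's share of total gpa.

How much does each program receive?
biology: 23.81, chemistry: 9.07, cs: 23.81, math: 9.36, physics: 33.94

Step 1: Calculate total gpa = 31.08
Step 2: Calculate each program's proportion:
  biology: 7.4/31.08 = 23.81% → 23.81
  chemistry: 2.82/31.08 = 9.07% → 9.07
  cs: 7.4/31.08 = 23.81% → 23.81
  math: 2.91/31.08 = 9.36% → 9.36
  physics: 10.55/31.08 = 33.94% → 33.94
Step 3: Verify: sum of allocations ≈ 100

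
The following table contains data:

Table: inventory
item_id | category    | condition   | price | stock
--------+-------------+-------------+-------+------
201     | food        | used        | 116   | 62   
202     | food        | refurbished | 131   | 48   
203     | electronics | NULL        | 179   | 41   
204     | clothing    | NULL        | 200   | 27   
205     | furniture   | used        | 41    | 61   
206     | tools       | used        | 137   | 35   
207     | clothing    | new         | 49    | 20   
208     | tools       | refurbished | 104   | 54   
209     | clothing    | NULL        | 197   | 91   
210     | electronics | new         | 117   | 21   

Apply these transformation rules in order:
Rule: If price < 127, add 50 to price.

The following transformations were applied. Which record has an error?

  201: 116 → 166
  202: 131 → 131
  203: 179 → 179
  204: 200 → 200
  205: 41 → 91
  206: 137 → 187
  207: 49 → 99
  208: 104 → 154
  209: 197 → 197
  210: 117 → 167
Record 206 has an error. The correct transformed value should be 137, not 187.

Step 1: Check each record against the rule
Step 2: Record 206 has price = 137
Step 3: Since 137 >= 127, the bonus should not have been applied
Step 4: Correct value = 137, but claimed value = 187
Conclusion: Record 206 has the error.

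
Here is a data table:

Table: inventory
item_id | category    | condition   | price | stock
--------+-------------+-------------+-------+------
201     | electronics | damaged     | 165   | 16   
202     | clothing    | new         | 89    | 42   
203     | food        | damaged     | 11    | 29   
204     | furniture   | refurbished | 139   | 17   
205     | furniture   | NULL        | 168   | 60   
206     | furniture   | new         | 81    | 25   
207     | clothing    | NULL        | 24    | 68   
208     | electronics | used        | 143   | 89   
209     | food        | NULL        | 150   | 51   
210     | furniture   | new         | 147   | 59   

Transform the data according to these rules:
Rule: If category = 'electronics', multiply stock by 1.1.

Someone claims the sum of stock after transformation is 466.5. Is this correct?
Yes, the result is correct.

Step 1: Calculate the correct sum after transformation
Step 2: Apply multiplier 1.1 to records where category = 'electronics'
Step 3: Correct result = 466.5
Step 4: Claimed result = 466.5
Step 5: 466.5 = 466.5 ✓
Conclusion: The claimed result is correct.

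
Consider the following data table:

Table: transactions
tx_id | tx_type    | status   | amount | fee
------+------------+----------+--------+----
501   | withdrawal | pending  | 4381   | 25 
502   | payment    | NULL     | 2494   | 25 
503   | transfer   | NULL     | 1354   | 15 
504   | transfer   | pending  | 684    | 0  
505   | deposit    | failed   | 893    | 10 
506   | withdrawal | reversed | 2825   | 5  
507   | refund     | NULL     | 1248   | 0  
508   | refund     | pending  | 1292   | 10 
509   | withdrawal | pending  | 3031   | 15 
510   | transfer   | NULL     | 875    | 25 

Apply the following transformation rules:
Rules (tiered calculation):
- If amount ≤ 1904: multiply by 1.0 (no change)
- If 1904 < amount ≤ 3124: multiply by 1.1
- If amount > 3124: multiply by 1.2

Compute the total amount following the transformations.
20788.2

Step 1: Tier 1 (amount ≤ 1904): 6 records, sum = 6346 × 1.0 = 6346.0
Step 2: Tier 2 (1904 < amount ≤ 3124): 3 records, sum = 8350 × 1.1 = 9185.0
Step 3: Tier 3 (amount > 3124): 1 records, sum = 4381 × 1.2 = 5257.2
Step 4: Final sum = 6346.0 + 9185.0 + 5257.2 = 20788.2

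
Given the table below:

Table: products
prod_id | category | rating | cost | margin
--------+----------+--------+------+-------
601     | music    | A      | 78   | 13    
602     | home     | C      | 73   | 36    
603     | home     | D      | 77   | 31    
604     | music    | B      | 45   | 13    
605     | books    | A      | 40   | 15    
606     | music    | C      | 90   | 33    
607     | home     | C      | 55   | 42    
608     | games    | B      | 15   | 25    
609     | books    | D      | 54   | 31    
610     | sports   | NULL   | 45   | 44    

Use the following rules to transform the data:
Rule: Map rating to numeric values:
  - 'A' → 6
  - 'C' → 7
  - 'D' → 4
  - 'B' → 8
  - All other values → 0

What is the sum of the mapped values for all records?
57

Step 1: Apply mapping to each record
Step 2: Count by status:
  'A': 2 records × 6 = 12
  'C': 3 records × 7 = 21
  'D': 2 records × 4 = 8
  'B': 2 records × 8 = 16
Step 3: Sum all mapped values = 57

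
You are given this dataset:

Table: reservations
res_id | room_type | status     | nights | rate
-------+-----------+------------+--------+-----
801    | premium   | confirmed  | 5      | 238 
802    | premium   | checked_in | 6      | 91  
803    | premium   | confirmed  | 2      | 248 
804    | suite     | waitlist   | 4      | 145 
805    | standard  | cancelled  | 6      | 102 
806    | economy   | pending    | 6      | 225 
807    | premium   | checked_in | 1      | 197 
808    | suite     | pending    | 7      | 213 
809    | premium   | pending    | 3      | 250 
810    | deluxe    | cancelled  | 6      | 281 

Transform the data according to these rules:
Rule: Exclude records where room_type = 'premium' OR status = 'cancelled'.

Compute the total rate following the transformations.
583

Step 1: Find records where room_type = 'premium' OR status = 'cancelled'
Step 2: 7 records match, summing to 1407
Step 3: Original sum: 1990
Step 4: Remaining sum = 1990 - 1407 = 583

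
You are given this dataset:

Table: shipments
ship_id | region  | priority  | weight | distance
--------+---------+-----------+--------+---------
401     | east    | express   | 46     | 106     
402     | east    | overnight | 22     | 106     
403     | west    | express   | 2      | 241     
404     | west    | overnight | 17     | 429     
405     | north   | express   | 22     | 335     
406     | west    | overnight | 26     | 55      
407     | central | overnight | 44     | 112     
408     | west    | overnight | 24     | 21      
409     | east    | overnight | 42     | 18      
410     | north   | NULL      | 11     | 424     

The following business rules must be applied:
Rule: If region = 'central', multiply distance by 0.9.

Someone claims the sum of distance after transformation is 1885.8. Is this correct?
No, the correct result is 1835.8.

Step 1: Calculate the correct sum after transformation
Step 2: Apply multiplier 0.9 to records where region = 'central'
Step 3: Correct result = 1835.8
Step 4: Claimed result = 1885.8
Step 5: 1835.8 ≠ 1885.8
Conclusion: The claimed result is incorrect. The correct answer is 1835.8.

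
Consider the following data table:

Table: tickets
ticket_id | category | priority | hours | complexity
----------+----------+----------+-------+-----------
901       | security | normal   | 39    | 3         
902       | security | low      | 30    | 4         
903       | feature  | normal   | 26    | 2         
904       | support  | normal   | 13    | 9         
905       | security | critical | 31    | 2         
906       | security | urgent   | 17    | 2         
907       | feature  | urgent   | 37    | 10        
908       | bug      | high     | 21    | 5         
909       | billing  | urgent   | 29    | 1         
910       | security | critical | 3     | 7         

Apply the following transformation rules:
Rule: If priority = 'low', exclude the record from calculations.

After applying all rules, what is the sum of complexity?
41

Step 1: Identify records where priority = 'low'
Step 2: The excluded records sum to 4
Step 3: Original total complexity = 45
Step 4: Remaining total = 45 - 4 = 41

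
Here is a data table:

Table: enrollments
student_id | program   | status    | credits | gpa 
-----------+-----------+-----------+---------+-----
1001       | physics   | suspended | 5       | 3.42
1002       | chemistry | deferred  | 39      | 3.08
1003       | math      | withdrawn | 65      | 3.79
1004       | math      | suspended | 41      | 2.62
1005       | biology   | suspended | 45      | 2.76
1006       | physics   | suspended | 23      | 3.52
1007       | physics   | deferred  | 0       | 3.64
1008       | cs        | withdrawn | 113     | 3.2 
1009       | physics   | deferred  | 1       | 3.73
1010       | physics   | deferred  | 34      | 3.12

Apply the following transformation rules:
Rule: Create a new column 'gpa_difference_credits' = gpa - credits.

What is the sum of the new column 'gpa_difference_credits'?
-333.12

Step 1: For each record, compute gpa - credits
Example calculations:
  3.42 - 5 = -1.58
  3.08 - 39 = -35.92
  3.79 - 65 = -61.21
  ...
Step 2: Sum all derived values
Step 3: Total = -333.12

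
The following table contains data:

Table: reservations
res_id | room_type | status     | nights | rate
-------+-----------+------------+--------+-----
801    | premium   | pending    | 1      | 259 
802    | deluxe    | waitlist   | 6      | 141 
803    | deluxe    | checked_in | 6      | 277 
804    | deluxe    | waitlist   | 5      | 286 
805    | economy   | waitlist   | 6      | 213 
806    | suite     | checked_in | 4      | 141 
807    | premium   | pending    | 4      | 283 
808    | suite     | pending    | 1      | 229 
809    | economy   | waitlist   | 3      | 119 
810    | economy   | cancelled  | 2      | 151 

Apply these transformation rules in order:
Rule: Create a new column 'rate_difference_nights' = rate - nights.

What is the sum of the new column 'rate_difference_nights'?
2061

Step 1: For each record, compute rate - nights
Example calculations:
  259 - 1 = 258
  141 - 6 = 135
  277 - 6 = 271
  ...
Step 2: Sum all derived values
Step 3: Total = 2061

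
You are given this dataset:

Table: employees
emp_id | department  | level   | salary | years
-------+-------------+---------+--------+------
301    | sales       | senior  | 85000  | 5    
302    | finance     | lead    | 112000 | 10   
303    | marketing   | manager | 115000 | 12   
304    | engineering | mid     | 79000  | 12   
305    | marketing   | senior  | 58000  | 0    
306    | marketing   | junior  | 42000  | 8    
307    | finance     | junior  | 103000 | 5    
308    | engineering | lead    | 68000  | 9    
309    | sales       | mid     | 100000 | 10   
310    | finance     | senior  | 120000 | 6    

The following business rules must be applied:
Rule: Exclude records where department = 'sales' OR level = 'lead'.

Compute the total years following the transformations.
43

Step 1: Find records where department = 'sales' OR level = 'lead'
Step 2: 4 records match, summing to 34
Step 3: Original sum: 77
Step 4: Remaining sum = 77 - 34 = 43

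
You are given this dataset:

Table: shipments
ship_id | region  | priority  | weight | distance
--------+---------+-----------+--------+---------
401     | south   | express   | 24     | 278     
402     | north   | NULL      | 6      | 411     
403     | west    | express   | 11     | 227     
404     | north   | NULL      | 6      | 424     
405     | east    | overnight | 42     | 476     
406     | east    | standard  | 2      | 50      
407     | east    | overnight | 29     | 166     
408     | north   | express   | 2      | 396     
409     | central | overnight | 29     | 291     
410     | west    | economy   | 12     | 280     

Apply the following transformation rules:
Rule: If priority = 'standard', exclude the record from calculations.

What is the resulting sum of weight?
161

Step 1: Identify records where priority = 'standard'
Step 2: The excluded records sum to 2
Step 3: Original total weight = 163
Step 4: Remaining total = 163 - 2 = 161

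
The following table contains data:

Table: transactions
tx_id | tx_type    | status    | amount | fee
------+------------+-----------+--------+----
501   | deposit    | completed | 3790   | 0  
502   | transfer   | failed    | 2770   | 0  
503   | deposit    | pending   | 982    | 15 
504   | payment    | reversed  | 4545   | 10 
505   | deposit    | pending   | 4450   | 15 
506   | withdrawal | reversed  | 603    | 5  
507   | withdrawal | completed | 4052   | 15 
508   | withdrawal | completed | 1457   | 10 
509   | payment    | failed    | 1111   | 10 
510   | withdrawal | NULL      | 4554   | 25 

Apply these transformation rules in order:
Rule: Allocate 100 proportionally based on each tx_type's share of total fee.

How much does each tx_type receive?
deposit: 28.57, payment: 19.05, transfer: 0.0, withdrawal: 52.38

Step 1: Calculate total fee = 105
Step 2: Calculate each tx_type's proportion:
  deposit: 30/105 = 28.57% → 28.57
  payment: 20/105 = 19.05% → 19.05
  transfer: 0/105 = 0.00% → 0.0
  withdrawal: 55/105 = 52.38% → 52.38
Step 3: Verify: sum of allocations ≈ 100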